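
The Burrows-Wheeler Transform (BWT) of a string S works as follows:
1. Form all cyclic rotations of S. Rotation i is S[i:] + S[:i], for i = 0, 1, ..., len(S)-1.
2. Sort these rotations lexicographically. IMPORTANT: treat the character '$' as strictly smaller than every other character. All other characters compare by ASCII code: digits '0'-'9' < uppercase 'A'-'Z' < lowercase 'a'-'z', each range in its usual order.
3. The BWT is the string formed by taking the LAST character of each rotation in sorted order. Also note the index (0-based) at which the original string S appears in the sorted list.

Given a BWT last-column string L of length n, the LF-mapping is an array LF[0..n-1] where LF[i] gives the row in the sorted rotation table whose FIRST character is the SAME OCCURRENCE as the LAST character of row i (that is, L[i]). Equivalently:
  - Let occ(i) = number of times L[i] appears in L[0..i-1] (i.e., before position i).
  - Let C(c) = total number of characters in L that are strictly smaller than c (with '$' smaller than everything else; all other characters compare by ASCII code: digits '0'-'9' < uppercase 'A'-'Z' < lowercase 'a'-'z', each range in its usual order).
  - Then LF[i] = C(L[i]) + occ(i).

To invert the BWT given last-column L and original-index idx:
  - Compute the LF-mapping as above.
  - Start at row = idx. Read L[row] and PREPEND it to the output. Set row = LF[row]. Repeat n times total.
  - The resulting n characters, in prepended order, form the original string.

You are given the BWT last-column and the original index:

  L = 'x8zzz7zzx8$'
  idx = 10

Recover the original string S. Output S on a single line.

Answer: zz8zz87xzx$

Derivation:
LF mapping: 4 2 6 7 8 1 9 10 5 3 0
Walk LF starting at row 10, prepending L[row]:
  step 1: row=10, L[10]='$', prepend. Next row=LF[10]=0
  step 2: row=0, L[0]='x', prepend. Next row=LF[0]=4
  step 3: row=4, L[4]='z', prepend. Next row=LF[4]=8
  step 4: row=8, L[8]='x', prepend. Next row=LF[8]=5
  step 5: row=5, L[5]='7', prepend. Next row=LF[5]=1
  step 6: row=1, L[1]='8', prepend. Next row=LF[1]=2
  step 7: row=2, L[2]='z', prepend. Next row=LF[2]=6
  step 8: row=6, L[6]='z', prepend. Next row=LF[6]=9
  step 9: row=9, L[9]='8', prepend. Next row=LF[9]=3
  step 10: row=3, L[3]='z', prepend. Next row=LF[3]=7
  step 11: row=7, L[7]='z', prepend. Next row=LF[7]=10
Reversed output: zz8zz87xzx$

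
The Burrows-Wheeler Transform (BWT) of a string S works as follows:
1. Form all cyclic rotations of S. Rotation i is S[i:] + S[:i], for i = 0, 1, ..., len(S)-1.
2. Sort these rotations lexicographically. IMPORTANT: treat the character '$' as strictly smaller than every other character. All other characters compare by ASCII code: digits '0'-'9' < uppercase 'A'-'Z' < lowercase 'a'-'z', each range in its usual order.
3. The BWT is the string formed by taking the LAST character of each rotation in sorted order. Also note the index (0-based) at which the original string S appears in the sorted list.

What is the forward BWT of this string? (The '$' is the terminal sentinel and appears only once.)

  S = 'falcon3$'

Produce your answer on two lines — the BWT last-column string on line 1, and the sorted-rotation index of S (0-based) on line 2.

All 8 rotations (rotation i = S[i:]+S[:i]):
  rot[0] = falcon3$
  rot[1] = alcon3$f
  rot[2] = lcon3$fa
  rot[3] = con3$fal
  rot[4] = on3$falc
  rot[5] = n3$falco
  rot[6] = 3$falcon
  rot[7] = $falcon3
Sorted (with $ < everything):
  sorted[0] = $falcon3  (last char: '3')
  sorted[1] = 3$falcon  (last char: 'n')
  sorted[2] = alcon3$f  (last char: 'f')
  sorted[3] = con3$fal  (last char: 'l')
  sorted[4] = falcon3$  (last char: '$')
  sorted[5] = lcon3$fa  (last char: 'a')
  sorted[6] = n3$falco  (last char: 'o')
  sorted[7] = on3$falc  (last char: 'c')
Last column: 3nfl$aoc
Original string S is at sorted index 4

Answer: 3nfl$aoc
4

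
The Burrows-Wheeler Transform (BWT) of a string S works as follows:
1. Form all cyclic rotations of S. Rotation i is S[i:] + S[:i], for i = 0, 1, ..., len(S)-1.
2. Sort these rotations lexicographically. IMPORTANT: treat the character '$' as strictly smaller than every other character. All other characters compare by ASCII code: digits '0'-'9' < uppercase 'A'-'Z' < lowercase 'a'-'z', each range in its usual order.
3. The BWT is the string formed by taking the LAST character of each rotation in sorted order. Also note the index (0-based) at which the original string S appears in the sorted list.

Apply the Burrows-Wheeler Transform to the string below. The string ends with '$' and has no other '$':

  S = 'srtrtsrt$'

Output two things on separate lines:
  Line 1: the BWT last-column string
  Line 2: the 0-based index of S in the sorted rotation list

All 9 rotations (rotation i = S[i:]+S[:i]):
  rot[0] = srtrtsrt$
  rot[1] = rtrtsrt$s
  rot[2] = trtsrt$sr
  rot[3] = rtsrt$srt
  rot[4] = tsrt$srtr
  rot[5] = srt$srtrt
  rot[6] = rt$srtrts
  rot[7] = t$srtrtsr
  rot[8] = $srtrtsrt
Sorted (with $ < everything):
  sorted[0] = $srtrtsrt  (last char: 't')
  sorted[1] = rt$srtrts  (last char: 's')
  sorted[2] = rtrtsrt$s  (last char: 's')
  sorted[3] = rtsrt$srt  (last char: 't')
  sorted[4] = srt$srtrt  (last char: 't')
  sorted[5] = srtrtsrt$  (last char: '$')
  sorted[6] = t$srtrtsr  (last char: 'r')
  sorted[7] = trtsrt$sr  (last char: 'r')
  sorted[8] = tsrt$srtr  (last char: 'r')
Last column: tsstt$rrr
Original string S is at sorted index 5

Answer: tsstt$rrr
5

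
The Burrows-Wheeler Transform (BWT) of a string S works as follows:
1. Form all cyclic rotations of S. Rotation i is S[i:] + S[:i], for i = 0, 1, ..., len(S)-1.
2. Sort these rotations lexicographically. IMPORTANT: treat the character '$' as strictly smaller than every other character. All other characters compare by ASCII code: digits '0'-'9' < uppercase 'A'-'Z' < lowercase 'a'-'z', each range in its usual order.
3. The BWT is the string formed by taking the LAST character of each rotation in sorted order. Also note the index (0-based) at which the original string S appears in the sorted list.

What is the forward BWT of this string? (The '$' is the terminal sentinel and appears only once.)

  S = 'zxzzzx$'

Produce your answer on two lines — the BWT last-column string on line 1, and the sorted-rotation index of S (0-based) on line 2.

Answer: xzzz$zx
4

Derivation:
All 7 rotations (rotation i = S[i:]+S[:i]):
  rot[0] = zxzzzx$
  rot[1] = xzzzx$z
  rot[2] = zzzx$zx
  rot[3] = zzx$zxz
  rot[4] = zx$zxzz
  rot[5] = x$zxzzz
  rot[6] = $zxzzzx
Sorted (with $ < everything):
  sorted[0] = $zxzzzx  (last char: 'x')
  sorted[1] = x$zxzzz  (last char: 'z')
  sorted[2] = xzzzx$z  (last char: 'z')
  sorted[3] = zx$zxzz  (last char: 'z')
  sorted[4] = zxzzzx$  (last char: '$')
  sorted[5] = zzx$zxz  (last char: 'z')
  sorted[6] = zzzx$zx  (last char: 'x')
Last column: xzzz$zx
Original string S is at sorted index 4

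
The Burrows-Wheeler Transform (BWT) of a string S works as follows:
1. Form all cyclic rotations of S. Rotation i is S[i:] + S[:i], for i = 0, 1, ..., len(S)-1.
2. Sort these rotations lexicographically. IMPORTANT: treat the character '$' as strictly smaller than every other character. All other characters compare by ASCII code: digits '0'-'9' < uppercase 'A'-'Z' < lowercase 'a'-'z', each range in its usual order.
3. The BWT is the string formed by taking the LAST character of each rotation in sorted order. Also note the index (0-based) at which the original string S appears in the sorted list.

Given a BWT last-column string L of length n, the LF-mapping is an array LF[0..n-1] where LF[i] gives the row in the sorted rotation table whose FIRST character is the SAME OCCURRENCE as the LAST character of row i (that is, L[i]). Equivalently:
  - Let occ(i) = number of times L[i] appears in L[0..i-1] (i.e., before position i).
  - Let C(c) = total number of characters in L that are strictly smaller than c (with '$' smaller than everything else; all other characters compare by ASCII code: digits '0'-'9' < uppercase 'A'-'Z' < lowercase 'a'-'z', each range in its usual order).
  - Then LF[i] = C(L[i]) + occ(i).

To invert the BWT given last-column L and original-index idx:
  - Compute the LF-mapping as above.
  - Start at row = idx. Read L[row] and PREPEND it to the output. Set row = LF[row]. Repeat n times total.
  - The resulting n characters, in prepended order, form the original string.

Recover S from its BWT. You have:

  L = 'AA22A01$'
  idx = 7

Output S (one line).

Answer: A221A0A$

Derivation:
LF mapping: 5 6 3 4 7 1 2 0
Walk LF starting at row 7, prepending L[row]:
  step 1: row=7, L[7]='$', prepend. Next row=LF[7]=0
  step 2: row=0, L[0]='A', prepend. Next row=LF[0]=5
  step 3: row=5, L[5]='0', prepend. Next row=LF[5]=1
  step 4: row=1, L[1]='A', prepend. Next row=LF[1]=6
  step 5: row=6, L[6]='1', prepend. Next row=LF[6]=2
  step 6: row=2, L[2]='2', prepend. Next row=LF[2]=3
  step 7: row=3, L[3]='2', prepend. Next row=LF[3]=4
  step 8: row=4, L[4]='A', prepend. Next row=LF[4]=7
Reversed output: A221A0A$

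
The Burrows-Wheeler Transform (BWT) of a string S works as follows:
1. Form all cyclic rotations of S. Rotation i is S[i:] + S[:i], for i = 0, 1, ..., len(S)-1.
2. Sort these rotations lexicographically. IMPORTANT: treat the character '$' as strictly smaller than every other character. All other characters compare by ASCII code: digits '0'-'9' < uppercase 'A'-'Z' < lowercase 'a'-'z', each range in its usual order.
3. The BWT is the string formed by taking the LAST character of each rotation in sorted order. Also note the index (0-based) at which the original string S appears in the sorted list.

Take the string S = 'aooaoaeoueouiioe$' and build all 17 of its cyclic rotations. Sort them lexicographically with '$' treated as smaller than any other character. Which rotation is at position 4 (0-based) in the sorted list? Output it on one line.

All 17 rotations (rotation i = S[i:]+S[:i]):
  rot[0] = aooaoaeoueouiioe$
  rot[1] = ooaoaeoueouiioe$a
  rot[2] = oaoaeoueouiioe$ao
  rot[3] = aoaeoueouiioe$aoo
  rot[4] = oaeoueouiioe$aooa
  rot[5] = aeoueouiioe$aooao
  rot[6] = eoueouiioe$aooaoa
  rot[7] = oueouiioe$aooaoae
  rot[8] = ueouiioe$aooaoaeo
  rot[9] = eouiioe$aooaoaeou
  rot[10] = ouiioe$aooaoaeoue
  rot[11] = uiioe$aooaoaeoueo
  rot[12] = iioe$aooaoaeoueou
  rot[13] = ioe$aooaoaeoueoui
  rot[14] = oe$aooaoaeoueouii
  rot[15] = e$aooaoaeoueouiio
  rot[16] = $aooaoaeoueouiioe
Sorted (with $ < everything):
  sorted[0] = $aooaoaeoueouiioe
  sorted[1] = aeoueouiioe$aooao
  sorted[2] = aoaeoueouiioe$aoo
  sorted[3] = aooaoaeoueouiioe$
  sorted[4] = e$aooaoaeoueouiio
  sorted[5] = eoueouiioe$aooaoa
  sorted[6] = eouiioe$aooaoaeou
  sorted[7] = iioe$aooaoaeoueou
  sorted[8] = ioe$aooaoaeoueoui
  sorted[9] = oaeoueouiioe$aooa
  sorted[10] = oaoaeoueouiioe$ao
  sorted[11] = oe$aooaoaeoueouii
  sorted[12] = ooaoaeoueouiioe$a
  sorted[13] = oueouiioe$aooaoae
  sorted[14] = ouiioe$aooaoaeoue
  sorted[15] = ueouiioe$aooaoaeo
  sorted[16] = uiioe$aooaoaeoueo
sorted[4] = e$aooaoaeoueouiio

Answer: e$aooaoaeoueouiio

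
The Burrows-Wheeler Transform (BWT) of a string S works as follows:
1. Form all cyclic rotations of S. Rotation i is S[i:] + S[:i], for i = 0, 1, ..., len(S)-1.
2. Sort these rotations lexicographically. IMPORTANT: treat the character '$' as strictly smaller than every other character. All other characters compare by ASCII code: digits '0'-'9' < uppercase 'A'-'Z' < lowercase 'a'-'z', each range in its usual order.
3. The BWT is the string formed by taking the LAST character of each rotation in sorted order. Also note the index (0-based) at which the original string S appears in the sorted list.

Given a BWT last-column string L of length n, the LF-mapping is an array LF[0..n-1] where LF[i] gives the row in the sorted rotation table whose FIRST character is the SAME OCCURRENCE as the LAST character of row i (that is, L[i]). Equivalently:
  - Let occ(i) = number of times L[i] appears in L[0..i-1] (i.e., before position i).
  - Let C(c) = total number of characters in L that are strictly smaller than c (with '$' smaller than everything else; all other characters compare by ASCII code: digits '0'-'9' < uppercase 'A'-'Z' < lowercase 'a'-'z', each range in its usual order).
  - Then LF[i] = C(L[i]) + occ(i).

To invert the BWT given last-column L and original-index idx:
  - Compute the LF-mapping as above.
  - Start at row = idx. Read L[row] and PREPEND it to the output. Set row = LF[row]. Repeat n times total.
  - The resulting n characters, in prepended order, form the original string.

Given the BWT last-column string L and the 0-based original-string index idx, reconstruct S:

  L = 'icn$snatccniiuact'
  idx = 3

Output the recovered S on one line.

Answer: cactuscincinnati$

Derivation:
LF mapping: 7 3 10 0 13 11 1 14 4 5 12 8 9 16 2 6 15
Walk LF starting at row 3, prepending L[row]:
  step 1: row=3, L[3]='$', prepend. Next row=LF[3]=0
  step 2: row=0, L[0]='i', prepend. Next row=LF[0]=7
  step 3: row=7, L[7]='t', prepend. Next row=LF[7]=14
  step 4: row=14, L[14]='a', prepend. Next row=LF[14]=2
  step 5: row=2, L[2]='n', prepend. Next row=LF[2]=10
  step 6: row=10, L[10]='n', prepend. Next row=LF[10]=12
  step 7: row=12, L[12]='i', prepend. Next row=LF[12]=9
  step 8: row=9, L[9]='c', prepend. Next row=LF[9]=5
  step 9: row=5, L[5]='n', prepend. Next row=LF[5]=11
  step 10: row=11, L[11]='i', prepend. Next row=LF[11]=8
  step 11: row=8, L[8]='c', prepend. Next row=LF[8]=4
  step 12: row=4, L[4]='s', prepend. Next row=LF[4]=13
  step 13: row=13, L[13]='u', prepend. Next row=LF[13]=16
  step 14: row=16, L[16]='t', prepend. Next row=LF[16]=15
  step 15: row=15, L[15]='c', prepend. Next row=LF[15]=6
  step 16: row=6, L[6]='a', prepend. Next row=LF[6]=1
  step 17: row=1, L[1]='c', prepend. Next row=LF[1]=3
Reversed output: cactuscincinnati$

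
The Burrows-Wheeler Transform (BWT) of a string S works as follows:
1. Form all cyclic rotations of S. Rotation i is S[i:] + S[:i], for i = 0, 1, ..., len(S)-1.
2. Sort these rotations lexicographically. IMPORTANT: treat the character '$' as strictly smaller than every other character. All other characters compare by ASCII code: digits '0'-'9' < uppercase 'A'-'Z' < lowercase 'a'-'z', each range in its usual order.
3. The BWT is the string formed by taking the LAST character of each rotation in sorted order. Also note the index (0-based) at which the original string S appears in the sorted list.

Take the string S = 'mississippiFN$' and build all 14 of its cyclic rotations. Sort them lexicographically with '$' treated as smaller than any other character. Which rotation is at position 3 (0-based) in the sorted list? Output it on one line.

All 14 rotations (rotation i = S[i:]+S[:i]):
  rot[0] = mississippiFN$
  rot[1] = ississippiFN$m
  rot[2] = ssissippiFN$mi
  rot[3] = sissippiFN$mis
  rot[4] = issippiFN$miss
  rot[5] = ssippiFN$missi
  rot[6] = sippiFN$missis
  rot[7] = ippiFN$mississ
  rot[8] = ppiFN$mississi
  rot[9] = piFN$mississip
  rot[10] = iFN$mississipp
  rot[11] = FN$mississippi
  rot[12] = N$mississippiF
  rot[13] = $mississippiFN
Sorted (with $ < everything):
  sorted[0] = $mississippiFN
  sorted[1] = FN$mississippi
  sorted[2] = N$mississippiF
  sorted[3] = iFN$mississipp
  sorted[4] = ippiFN$mississ
  sorted[5] = issippiFN$miss
  sorted[6] = ississippiFN$m
  sorted[7] = mississippiFN$
  sorted[8] = piFN$mississip
  sorted[9] = ppiFN$mississi
  sorted[10] = sippiFN$missis
  sorted[11] = sissippiFN$mis
  sorted[12] = ssippiFN$missi
  sorted[13] = ssissippiFN$mi
sorted[3] = iFN$mississipp

Answer: iFN$mississipp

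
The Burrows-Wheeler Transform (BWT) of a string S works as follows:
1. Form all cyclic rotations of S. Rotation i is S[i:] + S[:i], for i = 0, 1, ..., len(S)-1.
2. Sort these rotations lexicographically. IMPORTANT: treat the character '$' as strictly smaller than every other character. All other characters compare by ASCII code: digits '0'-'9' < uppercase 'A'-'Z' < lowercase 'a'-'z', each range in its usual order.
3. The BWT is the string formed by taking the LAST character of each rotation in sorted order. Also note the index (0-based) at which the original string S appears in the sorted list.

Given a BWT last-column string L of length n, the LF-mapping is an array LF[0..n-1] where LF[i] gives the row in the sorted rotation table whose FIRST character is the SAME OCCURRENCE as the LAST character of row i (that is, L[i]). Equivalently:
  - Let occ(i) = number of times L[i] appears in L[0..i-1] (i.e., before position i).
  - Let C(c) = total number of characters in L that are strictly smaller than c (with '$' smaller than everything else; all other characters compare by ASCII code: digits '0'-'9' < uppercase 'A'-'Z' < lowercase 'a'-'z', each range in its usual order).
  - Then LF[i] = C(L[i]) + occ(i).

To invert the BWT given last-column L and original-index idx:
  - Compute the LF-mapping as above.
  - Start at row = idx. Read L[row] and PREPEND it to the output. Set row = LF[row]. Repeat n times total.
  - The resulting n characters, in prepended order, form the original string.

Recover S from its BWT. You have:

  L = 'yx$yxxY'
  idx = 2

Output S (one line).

LF mapping: 5 2 0 6 3 4 1
Walk LF starting at row 2, prepending L[row]:
  step 1: row=2, L[2]='$', prepend. Next row=LF[2]=0
  step 2: row=0, L[0]='y', prepend. Next row=LF[0]=5
  step 3: row=5, L[5]='x', prepend. Next row=LF[5]=4
  step 4: row=4, L[4]='x', prepend. Next row=LF[4]=3
  step 5: row=3, L[3]='y', prepend. Next row=LF[3]=6
  step 6: row=6, L[6]='Y', prepend. Next row=LF[6]=1
  step 7: row=1, L[1]='x', prepend. Next row=LF[1]=2
Reversed output: xYyxxy$

Answer: xYyxxy$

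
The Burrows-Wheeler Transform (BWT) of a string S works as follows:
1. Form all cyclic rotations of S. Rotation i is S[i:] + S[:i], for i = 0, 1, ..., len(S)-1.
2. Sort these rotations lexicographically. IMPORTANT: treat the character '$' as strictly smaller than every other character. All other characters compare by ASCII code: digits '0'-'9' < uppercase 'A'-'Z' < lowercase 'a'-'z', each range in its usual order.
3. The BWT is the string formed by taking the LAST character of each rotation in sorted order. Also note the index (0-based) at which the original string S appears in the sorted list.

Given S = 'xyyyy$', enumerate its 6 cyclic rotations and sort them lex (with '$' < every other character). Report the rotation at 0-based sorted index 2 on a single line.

Answer: y$xyyy

Derivation:
All 6 rotations (rotation i = S[i:]+S[:i]):
  rot[0] = xyyyy$
  rot[1] = yyyy$x
  rot[2] = yyy$xy
  rot[3] = yy$xyy
  rot[4] = y$xyyy
  rot[5] = $xyyyy
Sorted (with $ < everything):
  sorted[0] = $xyyyy
  sorted[1] = xyyyy$
  sorted[2] = y$xyyy
  sorted[3] = yy$xyy
  sorted[4] = yyy$xy
  sorted[5] = yyyy$x
sorted[2] = y$xyyy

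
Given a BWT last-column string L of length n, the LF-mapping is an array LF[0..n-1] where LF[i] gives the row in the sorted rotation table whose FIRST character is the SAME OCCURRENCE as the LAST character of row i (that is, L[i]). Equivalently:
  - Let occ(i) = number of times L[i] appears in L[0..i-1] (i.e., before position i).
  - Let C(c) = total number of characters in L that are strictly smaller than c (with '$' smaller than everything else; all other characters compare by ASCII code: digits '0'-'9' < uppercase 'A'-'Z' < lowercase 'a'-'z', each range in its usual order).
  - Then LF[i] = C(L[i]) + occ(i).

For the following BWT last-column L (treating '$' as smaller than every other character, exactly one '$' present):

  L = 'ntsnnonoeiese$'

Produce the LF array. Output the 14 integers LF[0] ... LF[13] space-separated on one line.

Char counts: '$':1, 'e':3, 'i':1, 'n':4, 'o':2, 's':2, 't':1
C (first-col start): C('$')=0, C('e')=1, C('i')=4, C('n')=5, C('o')=9, C('s')=11, C('t')=13
L[0]='n': occ=0, LF[0]=C('n')+0=5+0=5
L[1]='t': occ=0, LF[1]=C('t')+0=13+0=13
L[2]='s': occ=0, LF[2]=C('s')+0=11+0=11
L[3]='n': occ=1, LF[3]=C('n')+1=5+1=6
L[4]='n': occ=2, LF[4]=C('n')+2=5+2=7
L[5]='o': occ=0, LF[5]=C('o')+0=9+0=9
L[6]='n': occ=3, LF[6]=C('n')+3=5+3=8
L[7]='o': occ=1, LF[7]=C('o')+1=9+1=10
L[8]='e': occ=0, LF[8]=C('e')+0=1+0=1
L[9]='i': occ=0, LF[9]=C('i')+0=4+0=4
L[10]='e': occ=1, LF[10]=C('e')+1=1+1=2
L[11]='s': occ=1, LF[11]=C('s')+1=11+1=12
L[12]='e': occ=2, LF[12]=C('e')+2=1+2=3
L[13]='$': occ=0, LF[13]=C('$')+0=0+0=0

Answer: 5 13 11 6 7 9 8 10 1 4 2 12 3 0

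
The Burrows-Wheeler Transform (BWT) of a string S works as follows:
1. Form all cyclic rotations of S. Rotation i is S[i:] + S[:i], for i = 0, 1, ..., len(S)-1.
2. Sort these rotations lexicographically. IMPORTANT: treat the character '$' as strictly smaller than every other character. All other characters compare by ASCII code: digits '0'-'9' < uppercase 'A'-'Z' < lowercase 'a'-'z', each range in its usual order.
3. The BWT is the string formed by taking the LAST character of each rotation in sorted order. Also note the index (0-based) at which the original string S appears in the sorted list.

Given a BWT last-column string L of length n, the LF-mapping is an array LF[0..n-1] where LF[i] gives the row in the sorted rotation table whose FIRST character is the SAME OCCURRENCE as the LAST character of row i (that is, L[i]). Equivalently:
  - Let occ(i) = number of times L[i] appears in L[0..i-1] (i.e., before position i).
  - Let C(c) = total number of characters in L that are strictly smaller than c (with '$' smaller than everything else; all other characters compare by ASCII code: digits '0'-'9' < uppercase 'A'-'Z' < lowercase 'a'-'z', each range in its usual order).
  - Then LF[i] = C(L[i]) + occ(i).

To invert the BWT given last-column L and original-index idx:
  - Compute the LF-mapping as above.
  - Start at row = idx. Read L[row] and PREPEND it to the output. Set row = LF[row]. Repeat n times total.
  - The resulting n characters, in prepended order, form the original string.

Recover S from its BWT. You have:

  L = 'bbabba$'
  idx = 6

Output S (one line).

Answer: bbaabb$

Derivation:
LF mapping: 3 4 1 5 6 2 0
Walk LF starting at row 6, prepending L[row]:
  step 1: row=6, L[6]='$', prepend. Next row=LF[6]=0
  step 2: row=0, L[0]='b', prepend. Next row=LF[0]=3
  step 3: row=3, L[3]='b', prepend. Next row=LF[3]=5
  step 4: row=5, L[5]='a', prepend. Next row=LF[5]=2
  step 5: row=2, L[2]='a', prepend. Next row=LF[2]=1
  step 6: row=1, L[1]='b', prepend. Next row=LF[1]=4
  step 7: row=4, L[4]='b', prepend. Next row=LF[4]=6
Reversed output: bbaabb$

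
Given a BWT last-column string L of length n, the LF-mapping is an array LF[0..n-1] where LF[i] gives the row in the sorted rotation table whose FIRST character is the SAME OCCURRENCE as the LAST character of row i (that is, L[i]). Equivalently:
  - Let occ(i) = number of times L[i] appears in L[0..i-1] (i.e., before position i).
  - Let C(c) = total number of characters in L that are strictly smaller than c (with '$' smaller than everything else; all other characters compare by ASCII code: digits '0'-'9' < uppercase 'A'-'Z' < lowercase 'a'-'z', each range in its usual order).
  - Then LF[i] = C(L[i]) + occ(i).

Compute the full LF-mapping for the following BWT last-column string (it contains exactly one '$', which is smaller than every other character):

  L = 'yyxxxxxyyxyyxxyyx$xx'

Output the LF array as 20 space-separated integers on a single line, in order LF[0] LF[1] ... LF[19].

Answer: 12 13 1 2 3 4 5 14 15 6 16 17 7 8 18 19 9 0 10 11

Derivation:
Char counts: '$':1, 'x':11, 'y':8
C (first-col start): C('$')=0, C('x')=1, C('y')=12
L[0]='y': occ=0, LF[0]=C('y')+0=12+0=12
L[1]='y': occ=1, LF[1]=C('y')+1=12+1=13
L[2]='x': occ=0, LF[2]=C('x')+0=1+0=1
L[3]='x': occ=1, LF[3]=C('x')+1=1+1=2
L[4]='x': occ=2, LF[4]=C('x')+2=1+2=3
L[5]='x': occ=3, LF[5]=C('x')+3=1+3=4
L[6]='x': occ=4, LF[6]=C('x')+4=1+4=5
L[7]='y': occ=2, LF[7]=C('y')+2=12+2=14
L[8]='y': occ=3, LF[8]=C('y')+3=12+3=15
L[9]='x': occ=5, LF[9]=C('x')+5=1+5=6
L[10]='y': occ=4, LF[10]=C('y')+4=12+4=16
L[11]='y': occ=5, LF[11]=C('y')+5=12+5=17
L[12]='x': occ=6, LF[12]=C('x')+6=1+6=7
L[13]='x': occ=7, LF[13]=C('x')+7=1+7=8
L[14]='y': occ=6, LF[14]=C('y')+6=12+6=18
L[15]='y': occ=7, LF[15]=C('y')+7=12+7=19
L[16]='x': occ=8, LF[16]=C('x')+8=1+8=9
L[17]='$': occ=0, LF[17]=C('$')+0=0+0=0
L[18]='x': occ=9, LF[18]=C('x')+9=1+9=10
L[19]='x': occ=10, LF[19]=C('x')+10=1+10=11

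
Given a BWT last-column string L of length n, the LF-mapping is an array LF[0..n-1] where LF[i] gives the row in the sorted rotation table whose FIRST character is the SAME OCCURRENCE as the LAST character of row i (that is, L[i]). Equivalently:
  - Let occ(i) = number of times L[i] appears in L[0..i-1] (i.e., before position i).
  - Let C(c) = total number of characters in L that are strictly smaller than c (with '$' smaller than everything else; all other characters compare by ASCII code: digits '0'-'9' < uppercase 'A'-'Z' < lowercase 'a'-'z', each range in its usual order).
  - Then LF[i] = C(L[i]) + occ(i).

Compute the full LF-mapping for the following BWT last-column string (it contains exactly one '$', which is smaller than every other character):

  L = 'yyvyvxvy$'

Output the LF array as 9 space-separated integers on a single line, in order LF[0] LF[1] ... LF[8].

Answer: 5 6 1 7 2 4 3 8 0

Derivation:
Char counts: '$':1, 'v':3, 'x':1, 'y':4
C (first-col start): C('$')=0, C('v')=1, C('x')=4, C('y')=5
L[0]='y': occ=0, LF[0]=C('y')+0=5+0=5
L[1]='y': occ=1, LF[1]=C('y')+1=5+1=6
L[2]='v': occ=0, LF[2]=C('v')+0=1+0=1
L[3]='y': occ=2, LF[3]=C('y')+2=5+2=7
L[4]='v': occ=1, LF[4]=C('v')+1=1+1=2
L[5]='x': occ=0, LF[5]=C('x')+0=4+0=4
L[6]='v': occ=2, LF[6]=C('v')+2=1+2=3
L[7]='y': occ=3, LF[7]=C('y')+3=5+3=8
L[8]='$': occ=0, LF[8]=C('$')+0=0+0=0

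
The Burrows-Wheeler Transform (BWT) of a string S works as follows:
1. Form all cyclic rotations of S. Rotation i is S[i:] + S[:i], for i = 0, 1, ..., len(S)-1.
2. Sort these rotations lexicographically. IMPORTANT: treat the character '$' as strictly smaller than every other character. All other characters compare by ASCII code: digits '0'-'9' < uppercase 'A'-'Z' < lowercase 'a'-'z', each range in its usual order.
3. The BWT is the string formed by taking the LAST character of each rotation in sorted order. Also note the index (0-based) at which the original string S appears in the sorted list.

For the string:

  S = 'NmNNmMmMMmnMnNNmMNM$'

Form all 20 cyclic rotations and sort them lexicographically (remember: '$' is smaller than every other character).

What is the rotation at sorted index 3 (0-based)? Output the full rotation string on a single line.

Answer: MNM$NmNNmMmMMmnMnNNm

Derivation:
All 20 rotations (rotation i = S[i:]+S[:i]):
  rot[0] = NmNNmMmMMmnMnNNmMNM$
  rot[1] = mNNmMmMMmnMnNNmMNM$N
  rot[2] = NNmMmMMmnMnNNmMNM$Nm
  rot[3] = NmMmMMmnMnNNmMNM$NmN
  rot[4] = mMmMMmnMnNNmMNM$NmNN
  rot[5] = MmMMmnMnNNmMNM$NmNNm
  rot[6] = mMMmnMnNNmMNM$NmNNmM
  rot[7] = MMmnMnNNmMNM$NmNNmMm
  rot[8] = MmnMnNNmMNM$NmNNmMmM
  rot[9] = mnMnNNmMNM$NmNNmMmMM
  rot[10] = nMnNNmMNM$NmNNmMmMMm
  rot[11] = MnNNmMNM$NmNNmMmMMmn
  rot[12] = nNNmMNM$NmNNmMmMMmnM
  rot[13] = NNmMNM$NmNNmMmMMmnMn
  rot[14] = NmMNM$NmNNmMmMMmnMnN
  rot[15] = mMNM$NmNNmMmMMmnMnNN
  rot[16] = MNM$NmNNmMmMMmnMnNNm
  rot[17] = NM$NmNNmMmMMmnMnNNmM
  rot[18] = M$NmNNmMmMMmnMnNNmMN
  rot[19] = $NmNNmMmMMmnMnNNmMNM
Sorted (with $ < everything):
  sorted[0] = $NmNNmMmMMmnMnNNmMNM
  sorted[1] = M$NmNNmMmMMmnMnNNmMN
  sorted[2] = MMmnMnNNmMNM$NmNNmMm
  sorted[3] = MNM$NmNNmMmMMmnMnNNm
  sorted[4] = MmMMmnMnNNmMNM$NmNNm
  sorted[5] = MmnMnNNmMNM$NmNNmMmM
  sorted[6] = MnNNmMNM$NmNNmMmMMmn
  sorted[7] = NM$NmNNmMmMMmnMnNNmM
  sorted[8] = NNmMNM$NmNNmMmMMmnMn
  sorted[9] = NNmMmMMmnMnNNmMNM$Nm
  sorted[10] = NmMNM$NmNNmMmMMmnMnN
  sorted[11] = NmMmMMmnMnNNmMNM$NmN
  sorted[12] = NmNNmMmMMmnMnNNmMNM$
  sorted[13] = mMMmnMnNNmMNM$NmNNmM
  sorted[14] = mMNM$NmNNmMmMMmnMnNN
  sorted[15] = mMmMMmnMnNNmMNM$NmNN
  sorted[16] = mNNmMmMMmnMnNNmMNM$N
  sorted[17] = mnMnNNmMNM$NmNNmMmMM
  sorted[18] = nMnNNmMNM$NmNNmMmMMm
  sorted[19] = nNNmMNM$NmNNmMmMMmnM
sorted[3] = MNM$NmNNmMmMMmnMnNNm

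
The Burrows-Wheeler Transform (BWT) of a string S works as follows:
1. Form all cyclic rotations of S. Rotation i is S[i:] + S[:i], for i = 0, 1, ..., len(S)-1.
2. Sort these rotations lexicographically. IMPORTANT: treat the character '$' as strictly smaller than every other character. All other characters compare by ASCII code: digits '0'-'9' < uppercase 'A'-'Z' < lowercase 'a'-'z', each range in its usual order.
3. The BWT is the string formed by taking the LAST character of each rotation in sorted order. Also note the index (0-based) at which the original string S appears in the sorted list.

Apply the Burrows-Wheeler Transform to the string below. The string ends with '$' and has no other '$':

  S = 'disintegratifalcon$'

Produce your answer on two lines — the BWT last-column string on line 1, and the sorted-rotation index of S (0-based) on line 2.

Answer: nfrl$tietsdaoicgina
4

Derivation:
All 19 rotations (rotation i = S[i:]+S[:i]):
  rot[0] = disintegratifalcon$
  rot[1] = isintegratifalcon$d
  rot[2] = sintegratifalcon$di
  rot[3] = integratifalcon$dis
  rot[4] = ntegratifalcon$disi
  rot[5] = tegratifalcon$disin
  rot[6] = egratifalcon$disint
  rot[7] = gratifalcon$disinte
  rot[8] = ratifalcon$disinteg
  rot[9] = atifalcon$disintegr
  rot[10] = tifalcon$disintegra
  rot[11] = ifalcon$disintegrat
  rot[12] = falcon$disintegrati
  rot[13] = alcon$disintegratif
  rot[14] = lcon$disintegratifa
  rot[15] = con$disintegratifal
  rot[16] = on$disintegratifalc
  rot[17] = n$disintegratifalco
  rot[18] = $disintegratifalcon
Sorted (with $ < everything):
  sorted[0] = $disintegratifalcon  (last char: 'n')
  sorted[1] = alcon$disintegratif  (last char: 'f')
  sorted[2] = atifalcon$disintegr  (last char: 'r')
  sorted[3] = con$disintegratifal  (last char: 'l')
  sorted[4] = disintegratifalcon$  (last char: '$')
  sorted[5] = egratifalcon$disint  (last char: 't')
  sorted[6] = falcon$disintegrati  (last char: 'i')
  sorted[7] = gratifalcon$disinte  (last char: 'e')
  sorted[8] = ifalcon$disintegrat  (last char: 't')
  sorted[9] = integratifalcon$dis  (last char: 's')
  sorted[10] = isintegratifalcon$d  (last char: 'd')
  sorted[11] = lcon$disintegratifa  (last char: 'a')
  sorted[12] = n$disintegratifalco  (last char: 'o')
  sorted[13] = ntegratifalcon$disi  (last char: 'i')
  sorted[14] = on$disintegratifalc  (last char: 'c')
  sorted[15] = ratifalcon$disinteg  (last char: 'g')
  sorted[16] = sintegratifalcon$di  (last char: 'i')
  sorted[17] = tegratifalcon$disin  (last char: 'n')
  sorted[18] = tifalcon$disintegra  (last char: 'a')
Last column: nfrl$tietsdaoicgina
Original string S is at sorted index 4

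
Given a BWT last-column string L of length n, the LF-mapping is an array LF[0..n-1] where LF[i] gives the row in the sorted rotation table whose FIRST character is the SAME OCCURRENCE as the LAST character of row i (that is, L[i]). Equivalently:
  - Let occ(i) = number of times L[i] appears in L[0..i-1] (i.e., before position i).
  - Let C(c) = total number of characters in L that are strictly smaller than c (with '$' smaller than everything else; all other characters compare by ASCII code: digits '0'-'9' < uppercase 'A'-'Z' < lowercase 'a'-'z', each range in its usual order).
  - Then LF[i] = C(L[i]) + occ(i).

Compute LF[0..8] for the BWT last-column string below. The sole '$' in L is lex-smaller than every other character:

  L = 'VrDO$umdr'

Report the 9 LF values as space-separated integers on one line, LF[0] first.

Char counts: '$':1, 'D':1, 'O':1, 'V':1, 'd':1, 'm':1, 'r':2, 'u':1
C (first-col start): C('$')=0, C('D')=1, C('O')=2, C('V')=3, C('d')=4, C('m')=5, C('r')=6, C('u')=8
L[0]='V': occ=0, LF[0]=C('V')+0=3+0=3
L[1]='r': occ=0, LF[1]=C('r')+0=6+0=6
L[2]='D': occ=0, LF[2]=C('D')+0=1+0=1
L[3]='O': occ=0, LF[3]=C('O')+0=2+0=2
L[4]='$': occ=0, LF[4]=C('$')+0=0+0=0
L[5]='u': occ=0, LF[5]=C('u')+0=8+0=8
L[6]='m': occ=0, LF[6]=C('m')+0=5+0=5
L[7]='d': occ=0, LF[7]=C('d')+0=4+0=4
L[8]='r': occ=1, LF[8]=C('r')+1=6+1=7

Answer: 3 6 1 2 0 8 5 4 7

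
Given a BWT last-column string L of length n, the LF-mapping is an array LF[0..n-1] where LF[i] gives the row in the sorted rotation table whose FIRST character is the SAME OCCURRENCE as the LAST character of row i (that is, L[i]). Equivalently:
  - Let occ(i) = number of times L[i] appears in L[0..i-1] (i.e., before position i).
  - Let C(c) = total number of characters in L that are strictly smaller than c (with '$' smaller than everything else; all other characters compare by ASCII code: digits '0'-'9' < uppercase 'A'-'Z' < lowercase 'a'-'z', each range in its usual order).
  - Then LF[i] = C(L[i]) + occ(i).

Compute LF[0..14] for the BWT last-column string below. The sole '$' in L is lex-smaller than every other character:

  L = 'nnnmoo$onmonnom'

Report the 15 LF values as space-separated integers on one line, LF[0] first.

Char counts: '$':1, 'm':3, 'n':6, 'o':5
C (first-col start): C('$')=0, C('m')=1, C('n')=4, C('o')=10
L[0]='n': occ=0, LF[0]=C('n')+0=4+0=4
L[1]='n': occ=1, LF[1]=C('n')+1=4+1=5
L[2]='n': occ=2, LF[2]=C('n')+2=4+2=6
L[3]='m': occ=0, LF[3]=C('m')+0=1+0=1
L[4]='o': occ=0, LF[4]=C('o')+0=10+0=10
L[5]='o': occ=1, LF[5]=C('o')+1=10+1=11
L[6]='$': occ=0, LF[6]=C('$')+0=0+0=0
L[7]='o': occ=2, LF[7]=C('o')+2=10+2=12
L[8]='n': occ=3, LF[8]=C('n')+3=4+3=7
L[9]='m': occ=1, LF[9]=C('m')+1=1+1=2
L[10]='o': occ=3, LF[10]=C('o')+3=10+3=13
L[11]='n': occ=4, LF[11]=C('n')+4=4+4=8
L[12]='n': occ=5, LF[12]=C('n')+5=4+5=9
L[13]='o': occ=4, LF[13]=C('o')+4=10+4=14
L[14]='m': occ=2, LF[14]=C('m')+2=1+2=3

Answer: 4 5 6 1 10 11 0 12 7 2 13 8 9 14 3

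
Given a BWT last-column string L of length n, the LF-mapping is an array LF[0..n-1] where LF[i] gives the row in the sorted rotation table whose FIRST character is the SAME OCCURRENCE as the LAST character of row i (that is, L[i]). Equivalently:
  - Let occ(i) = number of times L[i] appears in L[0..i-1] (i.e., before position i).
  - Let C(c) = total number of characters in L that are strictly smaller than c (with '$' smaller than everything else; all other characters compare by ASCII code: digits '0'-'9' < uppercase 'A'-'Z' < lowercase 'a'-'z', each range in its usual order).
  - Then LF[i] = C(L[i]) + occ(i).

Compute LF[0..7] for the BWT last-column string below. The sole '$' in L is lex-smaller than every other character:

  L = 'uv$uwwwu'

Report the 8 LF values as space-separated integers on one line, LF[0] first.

Answer: 1 4 0 2 5 6 7 3

Derivation:
Char counts: '$':1, 'u':3, 'v':1, 'w':3
C (first-col start): C('$')=0, C('u')=1, C('v')=4, C('w')=5
L[0]='u': occ=0, LF[0]=C('u')+0=1+0=1
L[1]='v': occ=0, LF[1]=C('v')+0=4+0=4
L[2]='$': occ=0, LF[2]=C('$')+0=0+0=0
L[3]='u': occ=1, LF[3]=C('u')+1=1+1=2
L[4]='w': occ=0, LF[4]=C('w')+0=5+0=5
L[5]='w': occ=1, LF[5]=C('w')+1=5+1=6
L[6]='w': occ=2, LF[6]=C('w')+2=5+2=7
L[7]='u': occ=2, LF[7]=C('u')+2=1+2=3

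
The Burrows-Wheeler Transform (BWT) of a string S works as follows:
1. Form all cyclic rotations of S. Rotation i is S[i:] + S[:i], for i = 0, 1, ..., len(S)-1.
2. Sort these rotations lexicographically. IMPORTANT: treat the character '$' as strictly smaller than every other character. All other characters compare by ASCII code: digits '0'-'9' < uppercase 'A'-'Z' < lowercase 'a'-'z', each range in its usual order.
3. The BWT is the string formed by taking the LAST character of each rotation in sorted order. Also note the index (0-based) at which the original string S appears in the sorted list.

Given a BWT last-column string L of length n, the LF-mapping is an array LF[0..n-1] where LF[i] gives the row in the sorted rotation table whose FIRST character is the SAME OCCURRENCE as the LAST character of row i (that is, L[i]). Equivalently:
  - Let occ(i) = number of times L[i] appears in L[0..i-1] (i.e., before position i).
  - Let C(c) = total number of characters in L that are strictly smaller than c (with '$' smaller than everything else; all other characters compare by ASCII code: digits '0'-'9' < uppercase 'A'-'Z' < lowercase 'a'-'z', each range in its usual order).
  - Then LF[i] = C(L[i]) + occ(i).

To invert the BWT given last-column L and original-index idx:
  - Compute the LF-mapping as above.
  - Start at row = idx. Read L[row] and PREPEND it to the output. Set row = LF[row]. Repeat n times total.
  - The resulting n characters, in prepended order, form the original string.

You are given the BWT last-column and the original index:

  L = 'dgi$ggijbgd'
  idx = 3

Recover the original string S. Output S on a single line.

LF mapping: 2 4 8 0 5 6 9 10 1 7 3
Walk LF starting at row 3, prepending L[row]:
  step 1: row=3, L[3]='$', prepend. Next row=LF[3]=0
  step 2: row=0, L[0]='d', prepend. Next row=LF[0]=2
  step 3: row=2, L[2]='i', prepend. Next row=LF[2]=8
  step 4: row=8, L[8]='b', prepend. Next row=LF[8]=1
  step 5: row=1, L[1]='g', prepend. Next row=LF[1]=4
  step 6: row=4, L[4]='g', prepend. Next row=LF[4]=5
  step 7: row=5, L[5]='g', prepend. Next row=LF[5]=6
  step 8: row=6, L[6]='i', prepend. Next row=LF[6]=9
  step 9: row=9, L[9]='g', prepend. Next row=LF[9]=7
  step 10: row=7, L[7]='j', prepend. Next row=LF[7]=10
  step 11: row=10, L[10]='d', prepend. Next row=LF[10]=3
Reversed output: djgigggbid$

Answer: djgigggbid$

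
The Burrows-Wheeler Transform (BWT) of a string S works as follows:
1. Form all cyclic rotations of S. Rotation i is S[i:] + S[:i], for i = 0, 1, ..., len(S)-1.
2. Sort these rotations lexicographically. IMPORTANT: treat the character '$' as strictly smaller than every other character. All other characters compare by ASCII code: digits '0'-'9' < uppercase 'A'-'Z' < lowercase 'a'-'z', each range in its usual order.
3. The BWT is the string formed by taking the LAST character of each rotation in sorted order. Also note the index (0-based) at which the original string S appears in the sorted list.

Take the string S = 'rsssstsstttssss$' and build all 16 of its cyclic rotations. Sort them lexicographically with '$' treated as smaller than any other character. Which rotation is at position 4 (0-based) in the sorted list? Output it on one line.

All 16 rotations (rotation i = S[i:]+S[:i]):
  rot[0] = rsssstsstttssss$
  rot[1] = sssstsstttssss$r
  rot[2] = ssstsstttssss$rs
  rot[3] = sstsstttssss$rss
  rot[4] = stsstttssss$rsss
  rot[5] = tsstttssss$rssss
  rot[6] = sstttssss$rsssst
  rot[7] = stttssss$rssssts
  rot[8] = tttssss$rsssstss
  rot[9] = ttssss$rsssstsst
  rot[10] = tssss$rsssstsstt
  rot[11] = ssss$rsssstssttt
  rot[12] = sss$rsssstssttts
  rot[13] = ss$rsssstsstttss
  rot[14] = s$rsssstsstttsss
  rot[15] = $rsssstsstttssss
Sorted (with $ < everything):
  sorted[0] = $rsssstsstttssss
  sorted[1] = rsssstsstttssss$
  sorted[2] = s$rsssstsstttsss
  sorted[3] = ss$rsssstsstttss
  sorted[4] = sss$rsssstssttts
  sorted[5] = ssss$rsssstssttt
  sorted[6] = sssstsstttssss$r
  sorted[7] = ssstsstttssss$rs
  sorted[8] = sstsstttssss$rss
  sorted[9] = sstttssss$rsssst
  sorted[10] = stsstttssss$rsss
  sorted[11] = stttssss$rssssts
  sorted[12] = tssss$rsssstsstt
  sorted[13] = tsstttssss$rssss
  sorted[14] = ttssss$rsssstsst
  sorted[15] = tttssss$rsssstss
sorted[4] = sss$rsssstssttts

Answer: sss$rsssstssttts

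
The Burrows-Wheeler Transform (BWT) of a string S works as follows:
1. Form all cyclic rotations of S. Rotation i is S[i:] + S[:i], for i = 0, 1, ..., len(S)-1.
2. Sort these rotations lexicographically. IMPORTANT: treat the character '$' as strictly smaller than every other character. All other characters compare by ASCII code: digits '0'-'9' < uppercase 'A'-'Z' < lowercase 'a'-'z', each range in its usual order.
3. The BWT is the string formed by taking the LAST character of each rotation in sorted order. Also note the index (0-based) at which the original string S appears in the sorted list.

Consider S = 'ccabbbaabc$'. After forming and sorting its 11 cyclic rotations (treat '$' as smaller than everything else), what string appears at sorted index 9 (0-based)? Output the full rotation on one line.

Answer: cabbbaabc$c

Derivation:
All 11 rotations (rotation i = S[i:]+S[:i]):
  rot[0] = ccabbbaabc$
  rot[1] = cabbbaabc$c
  rot[2] = abbbaabc$cc
  rot[3] = bbbaabc$cca
  rot[4] = bbaabc$ccab
  rot[5] = baabc$ccabb
  rot[6] = aabc$ccabbb
  rot[7] = abc$ccabbba
  rot[8] = bc$ccabbbaa
  rot[9] = c$ccabbbaab
  rot[10] = $ccabbbaabc
Sorted (with $ < everything):
  sorted[0] = $ccabbbaabc
  sorted[1] = aabc$ccabbb
  sorted[2] = abbbaabc$cc
  sorted[3] = abc$ccabbba
  sorted[4] = baabc$ccabb
  sorted[5] = bbaabc$ccab
  sorted[6] = bbbaabc$cca
  sorted[7] = bc$ccabbbaa
  sorted[8] = c$ccabbbaab
  sorted[9] = cabbbaabc$c
  sorted[10] = ccabbbaabc$
sorted[9] = cabbbaabc$c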